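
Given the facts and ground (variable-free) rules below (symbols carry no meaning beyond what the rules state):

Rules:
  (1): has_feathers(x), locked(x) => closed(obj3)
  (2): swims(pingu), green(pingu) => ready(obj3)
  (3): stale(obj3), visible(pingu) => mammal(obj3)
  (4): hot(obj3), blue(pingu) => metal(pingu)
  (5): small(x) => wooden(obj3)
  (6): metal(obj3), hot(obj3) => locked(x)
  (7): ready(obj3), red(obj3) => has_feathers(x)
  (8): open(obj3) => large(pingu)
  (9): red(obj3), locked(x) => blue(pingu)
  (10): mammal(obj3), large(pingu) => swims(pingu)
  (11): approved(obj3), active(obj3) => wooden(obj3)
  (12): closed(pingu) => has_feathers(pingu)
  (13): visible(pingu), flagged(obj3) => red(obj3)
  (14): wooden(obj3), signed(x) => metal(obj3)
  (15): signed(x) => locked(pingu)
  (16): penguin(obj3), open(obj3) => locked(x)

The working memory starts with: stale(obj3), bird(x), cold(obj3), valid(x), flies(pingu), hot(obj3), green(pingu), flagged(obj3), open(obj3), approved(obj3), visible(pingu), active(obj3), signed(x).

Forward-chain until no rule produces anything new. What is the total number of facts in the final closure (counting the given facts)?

[1] (3) [stale(obj3), visible(pingu) => mammal(obj3)]; (8) [open(obj3) => large(pingu)]; (11) [approved(obj3), active(obj3) => wooden(obj3)]; (13) [visible(pingu), flagged(obj3) => red(obj3)]; (15) [signed(x) => locked(pingu)]. ⇒ new: mammal(obj3), large(pingu), wooden(obj3), red(obj3), locked(pingu).
[2] (10) [mammal(obj3), large(pingu) => swims(pingu)]; (14) [wooden(obj3), signed(x) => metal(obj3)]. ⇒ new: swims(pingu), metal(obj3).
[3] (2) [swims(pingu), green(pingu) => ready(obj3)]; (6) [metal(obj3), hot(obj3) => locked(x)]. ⇒ new: ready(obj3), locked(x).
[4] (7) [ready(obj3), red(obj3) => has_feathers(x)]; (9) [red(obj3), locked(x) => blue(pingu)]. ⇒ new: has_feathers(x), blue(pingu).
[5] (1) [has_feathers(x), locked(x) => closed(obj3)]; (4) [hot(obj3), blue(pingu) => metal(pingu)]. ⇒ new: closed(obj3), metal(pingu).
Closure: {active(obj3), approved(obj3), bird(x), blue(pingu), closed(obj3), cold(obj3), flagged(obj3), flies(pingu), green(pingu), has_feathers(x), hot(obj3), large(pingu), locked(pingu), locked(x), mammal(obj3), metal(obj3), metal(pingu), open(obj3), ready(obj3), red(obj3), signed(x), stale(obj3), swims(pingu), valid(x), visible(pingu), wooden(obj3)} — 26 facts.

26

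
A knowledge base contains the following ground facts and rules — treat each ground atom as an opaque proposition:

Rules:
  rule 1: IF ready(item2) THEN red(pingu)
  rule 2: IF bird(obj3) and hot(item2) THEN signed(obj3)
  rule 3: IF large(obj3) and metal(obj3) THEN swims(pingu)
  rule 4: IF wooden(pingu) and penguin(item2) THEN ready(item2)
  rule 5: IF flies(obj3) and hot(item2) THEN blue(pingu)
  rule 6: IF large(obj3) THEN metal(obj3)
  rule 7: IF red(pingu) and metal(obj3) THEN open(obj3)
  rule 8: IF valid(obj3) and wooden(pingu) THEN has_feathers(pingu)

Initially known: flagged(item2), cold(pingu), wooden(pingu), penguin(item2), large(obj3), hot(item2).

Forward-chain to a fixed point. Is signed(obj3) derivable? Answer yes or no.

no

Round 1 fires rule 4, rule 6, giving ready(item2), metal(obj3).
Round 2 fires rule 1, rule 3, giving red(pingu), swims(pingu).
Round 3 fires rule 7, giving open(obj3).
Fixed point reached. signed(obj3) is concluded only by rule 2; rule 2 needs bird(obj3) (never derived).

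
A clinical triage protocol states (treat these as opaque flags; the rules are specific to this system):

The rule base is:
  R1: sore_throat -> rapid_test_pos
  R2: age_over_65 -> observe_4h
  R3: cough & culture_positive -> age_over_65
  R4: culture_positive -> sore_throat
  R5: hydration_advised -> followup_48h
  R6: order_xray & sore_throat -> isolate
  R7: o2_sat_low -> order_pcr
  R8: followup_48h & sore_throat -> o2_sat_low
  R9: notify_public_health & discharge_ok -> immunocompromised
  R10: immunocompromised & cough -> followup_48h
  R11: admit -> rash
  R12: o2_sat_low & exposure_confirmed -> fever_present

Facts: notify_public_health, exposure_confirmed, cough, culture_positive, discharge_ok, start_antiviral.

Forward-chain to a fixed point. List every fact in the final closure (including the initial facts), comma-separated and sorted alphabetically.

Round 1: R3 [cough & culture_positive -> age_over_65]; R4 [culture_positive -> sore_throat]; R9 [notify_public_health & discharge_ok -> immunocompromised]. Adds age_over_65, sore_throat, immunocompromised.
Round 2: R1 [sore_throat -> rapid_test_pos]; R2 [age_over_65 -> observe_4h]; R10 [immunocompromised & cough -> followup_48h]. Adds rapid_test_pos, observe_4h, followup_48h.
Round 3: R8 [followup_48h & sore_throat -> o2_sat_low]. Adds o2_sat_low.
Round 4: R7 [o2_sat_low -> order_pcr]; R12 [o2_sat_low & exposure_confirmed -> fever_present]. Adds order_pcr, fever_present.

age_over_65, cough, culture_positive, discharge_ok, exposure_confirmed, fever_present, followup_48h, immunocompromised, notify_public_health, o2_sat_low, observe_4h, order_pcr, rapid_test_pos, sore_throat, start_antiviral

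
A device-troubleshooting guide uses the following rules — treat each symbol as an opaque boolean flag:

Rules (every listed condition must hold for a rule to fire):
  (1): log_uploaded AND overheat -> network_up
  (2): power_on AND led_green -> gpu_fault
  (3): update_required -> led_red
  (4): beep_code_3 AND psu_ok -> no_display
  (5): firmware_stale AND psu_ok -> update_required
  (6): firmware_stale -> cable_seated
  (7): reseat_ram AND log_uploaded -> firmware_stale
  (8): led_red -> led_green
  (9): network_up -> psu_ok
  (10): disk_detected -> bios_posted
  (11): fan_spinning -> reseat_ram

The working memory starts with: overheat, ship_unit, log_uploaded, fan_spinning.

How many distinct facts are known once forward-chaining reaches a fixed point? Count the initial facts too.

Round 1 fires (1), (11), giving network_up, reseat_ram.
Round 2 fires (7), (9), giving firmware_stale, psu_ok.
Round 3 fires (5), (6), giving update_required, cable_seated.
Round 4 fires (3), giving led_red.
Round 5 fires (8), giving led_green.
Closure: {cable_seated, fan_spinning, firmware_stale, led_green, led_red, log_uploaded, network_up, overheat, psu_ok, reseat_ram, ship_unit, update_required} — 12 facts.

12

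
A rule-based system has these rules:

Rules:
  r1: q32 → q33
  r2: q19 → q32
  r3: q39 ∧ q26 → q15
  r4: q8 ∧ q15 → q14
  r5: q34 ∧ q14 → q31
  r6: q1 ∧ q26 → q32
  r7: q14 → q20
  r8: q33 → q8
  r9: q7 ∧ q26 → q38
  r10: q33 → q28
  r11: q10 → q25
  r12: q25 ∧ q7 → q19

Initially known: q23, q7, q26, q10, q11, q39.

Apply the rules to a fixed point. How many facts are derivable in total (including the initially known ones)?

Round 1 — r3, r9, r11, derive q15, q38, q25.
Round 2 — r12, derive q19.
Round 3 — r2, derive q32.
Round 4 — r1, derive q33.
Round 5 — r8, r10, derive q8, q28.
Round 6 — r4, derive q14.
Round 7 — r7, derive q20.
Closure: {q10, q11, q14, q15, q19, q20, q23, q25, q26, q28, q32, q33, q38, q39, q7, q8} — 16 facts.

16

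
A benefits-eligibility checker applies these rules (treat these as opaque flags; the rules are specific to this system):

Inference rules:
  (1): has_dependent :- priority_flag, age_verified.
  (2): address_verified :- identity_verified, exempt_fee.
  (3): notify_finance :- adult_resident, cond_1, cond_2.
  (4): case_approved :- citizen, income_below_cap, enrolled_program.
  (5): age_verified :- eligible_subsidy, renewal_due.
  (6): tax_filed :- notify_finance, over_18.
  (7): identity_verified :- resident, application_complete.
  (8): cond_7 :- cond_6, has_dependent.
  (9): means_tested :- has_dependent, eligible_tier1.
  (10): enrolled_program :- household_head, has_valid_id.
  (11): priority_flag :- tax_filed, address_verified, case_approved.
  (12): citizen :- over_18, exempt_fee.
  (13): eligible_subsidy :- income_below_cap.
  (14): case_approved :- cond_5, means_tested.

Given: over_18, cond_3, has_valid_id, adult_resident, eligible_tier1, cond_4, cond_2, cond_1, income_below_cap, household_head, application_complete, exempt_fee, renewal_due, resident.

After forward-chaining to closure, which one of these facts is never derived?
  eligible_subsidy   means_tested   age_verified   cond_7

Round 1 — (3), (7), (10), (12), (13), derive notify_finance, identity_verified, enrolled_program, citizen, eligible_subsidy.
Round 2 — (2), (4), (5), (6), derive address_verified, case_approved, age_verified, tax_filed.
Round 3 — (11), derive priority_flag.
Round 4 — (1), derive has_dependent.
Round 5 — (9), derive means_tested.
Derived: eligible_subsidy (round 1), means_tested (round 5), age_verified (round 2). cond_7 never appears in any round.

cond_7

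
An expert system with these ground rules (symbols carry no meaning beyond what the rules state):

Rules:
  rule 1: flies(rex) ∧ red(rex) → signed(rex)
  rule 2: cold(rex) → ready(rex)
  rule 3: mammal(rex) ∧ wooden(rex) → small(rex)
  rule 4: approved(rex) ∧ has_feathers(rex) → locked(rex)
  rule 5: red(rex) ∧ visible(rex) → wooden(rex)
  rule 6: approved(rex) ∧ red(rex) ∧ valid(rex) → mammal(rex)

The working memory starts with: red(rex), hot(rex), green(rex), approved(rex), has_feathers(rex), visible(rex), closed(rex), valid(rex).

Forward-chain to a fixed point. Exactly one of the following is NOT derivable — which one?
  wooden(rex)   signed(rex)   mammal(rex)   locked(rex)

Round 1: rule 4 [approved(rex) ∧ has_feathers(rex) → locked(rex)]; rule 5 [red(rex) ∧ visible(rex) → wooden(rex)]; rule 6 [approved(rex) ∧ red(rex) ∧ valid(rex) → mammal(rex)]. New: locked(rex), wooden(rex), mammal(rex).
Round 2: rule 3 [mammal(rex) ∧ wooden(rex) → small(rex)]. New: small(rex).
Derived: locked(rex) (round 1), mammal(rex) (round 1), wooden(rex) (round 1). signed(rex) never appears in any round.

signed(rex)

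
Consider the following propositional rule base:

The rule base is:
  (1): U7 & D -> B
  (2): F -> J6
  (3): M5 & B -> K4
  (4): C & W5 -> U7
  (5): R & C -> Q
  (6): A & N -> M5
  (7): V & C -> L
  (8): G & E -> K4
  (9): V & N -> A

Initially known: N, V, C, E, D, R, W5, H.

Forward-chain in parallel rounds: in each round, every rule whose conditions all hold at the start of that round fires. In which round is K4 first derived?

3

Round 1 — (4), (5), (7), (9), derive U7, Q, L, A.
Round 2 — (1), (6), derive B, M5.
Round 3 — (3), derive K4.
K4 first appears in round 3.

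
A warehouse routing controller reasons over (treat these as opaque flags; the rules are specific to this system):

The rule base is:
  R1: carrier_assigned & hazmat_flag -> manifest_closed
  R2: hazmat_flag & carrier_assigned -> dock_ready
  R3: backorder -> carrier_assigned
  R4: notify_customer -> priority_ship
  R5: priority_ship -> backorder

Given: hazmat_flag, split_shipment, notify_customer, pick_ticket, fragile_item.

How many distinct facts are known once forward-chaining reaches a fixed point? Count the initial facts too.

Round 1: R4 [notify_customer -> priority_ship]. Adds priority_ship.
Round 2: R5 [priority_ship -> backorder]. Adds backorder.
Round 3: R3 [backorder -> carrier_assigned]. Adds carrier_assigned.
Round 4: R1 [carrier_assigned & hazmat_flag -> manifest_closed]; R2 [hazmat_flag & carrier_assigned -> dock_ready]. Adds manifest_closed, dock_ready.
Closure: {backorder, carrier_assigned, dock_ready, fragile_item, hazmat_flag, manifest_closed, notify_customer, pick_ticket, priority_ship, split_shipment} — 10 facts.

10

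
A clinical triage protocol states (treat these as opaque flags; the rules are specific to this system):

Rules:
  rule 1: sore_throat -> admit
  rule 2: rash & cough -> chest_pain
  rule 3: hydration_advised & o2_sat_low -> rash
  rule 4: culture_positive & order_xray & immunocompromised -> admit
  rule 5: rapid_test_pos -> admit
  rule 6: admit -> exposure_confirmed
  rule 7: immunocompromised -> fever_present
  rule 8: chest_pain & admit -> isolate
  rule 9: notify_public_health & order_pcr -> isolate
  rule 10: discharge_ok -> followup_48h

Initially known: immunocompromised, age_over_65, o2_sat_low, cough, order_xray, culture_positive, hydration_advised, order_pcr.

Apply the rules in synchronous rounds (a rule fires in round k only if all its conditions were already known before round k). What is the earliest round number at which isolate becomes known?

3

Round 1 fires rule 3, rule 4, rule 7, giving rash, admit, fever_present.
Round 2 fires rule 2, rule 6, giving chest_pain, exposure_confirmed.
Round 3 fires rule 8, giving isolate.
isolate first appears in round 3.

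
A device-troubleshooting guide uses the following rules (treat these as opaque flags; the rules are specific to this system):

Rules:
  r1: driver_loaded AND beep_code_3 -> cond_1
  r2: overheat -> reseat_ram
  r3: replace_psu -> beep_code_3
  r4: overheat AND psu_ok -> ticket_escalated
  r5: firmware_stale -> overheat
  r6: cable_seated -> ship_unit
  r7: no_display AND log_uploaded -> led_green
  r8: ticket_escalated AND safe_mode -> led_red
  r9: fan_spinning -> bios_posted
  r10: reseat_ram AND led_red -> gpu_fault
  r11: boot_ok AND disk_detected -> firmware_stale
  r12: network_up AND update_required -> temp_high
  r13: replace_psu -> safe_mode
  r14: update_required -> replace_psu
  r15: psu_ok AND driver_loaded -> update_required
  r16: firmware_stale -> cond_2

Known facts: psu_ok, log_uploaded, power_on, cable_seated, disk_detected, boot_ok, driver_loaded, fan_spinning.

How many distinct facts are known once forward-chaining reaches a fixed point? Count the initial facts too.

22

Round 1 — r6, r9, r11, r15, derive ship_unit, bios_posted, firmware_stale, update_required.
Round 2 — r5, r14, r16, derive overheat, replace_psu, cond_2.
Round 3 — r2, r3, r4, r13, derive reseat_ram, beep_code_3, ticket_escalated, safe_mode.
Round 4 — r1, r8, derive cond_1, led_red.
Round 5 — r10, derive gpu_fault.
Closure: {beep_code_3, bios_posted, boot_ok, cable_seated, cond_1, cond_2, disk_detected, driver_loaded, fan_spinning, firmware_stale, gpu_fault, led_red, log_uploaded, overheat, power_on, psu_ok, replace_psu, reseat_ram, safe_mode, ship_unit, ticket_escalated, update_required} — 22 facts.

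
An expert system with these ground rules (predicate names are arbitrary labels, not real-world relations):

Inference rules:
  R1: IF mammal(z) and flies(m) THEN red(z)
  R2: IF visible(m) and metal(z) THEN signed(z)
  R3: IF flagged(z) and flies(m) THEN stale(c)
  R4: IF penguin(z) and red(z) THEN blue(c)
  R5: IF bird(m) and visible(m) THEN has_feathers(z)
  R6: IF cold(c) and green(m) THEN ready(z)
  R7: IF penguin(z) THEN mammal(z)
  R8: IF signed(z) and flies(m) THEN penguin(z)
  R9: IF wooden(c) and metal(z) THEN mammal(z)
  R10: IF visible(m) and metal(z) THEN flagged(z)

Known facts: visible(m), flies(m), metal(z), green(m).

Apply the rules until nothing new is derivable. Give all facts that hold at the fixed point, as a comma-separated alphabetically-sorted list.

blue(c), flagged(z), flies(m), green(m), mammal(z), metal(z), penguin(z), red(z), signed(z), stale(c), visible(m)

Round 1 — R2, R10, derive signed(z), flagged(z).
Round 2 — R3, R8, derive stale(c), penguin(z).
Round 3 — R7, derive mammal(z).
Round 4 — R1, derive red(z).
Round 5 — R4, derive blue(c).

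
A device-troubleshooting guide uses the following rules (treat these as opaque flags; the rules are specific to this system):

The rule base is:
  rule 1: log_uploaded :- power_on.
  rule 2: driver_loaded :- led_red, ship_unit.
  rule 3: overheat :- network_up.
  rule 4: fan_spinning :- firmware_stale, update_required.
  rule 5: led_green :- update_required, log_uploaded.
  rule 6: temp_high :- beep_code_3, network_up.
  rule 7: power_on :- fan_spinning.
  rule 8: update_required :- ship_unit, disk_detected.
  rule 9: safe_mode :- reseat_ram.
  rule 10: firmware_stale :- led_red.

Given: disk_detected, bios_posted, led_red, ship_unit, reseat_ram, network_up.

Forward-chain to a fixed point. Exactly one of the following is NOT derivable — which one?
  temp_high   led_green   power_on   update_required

temp_high

Round 1: rule 2 [driver_loaded :- led_red, ship_unit.]; rule 3 [overheat :- network_up.]; rule 8 [update_required :- ship_unit, disk_detected.]; rule 9 [safe_mode :- reseat_ram.]; rule 10 [firmware_stale :- led_red.]. Adds driver_loaded, overheat, update_required, safe_mode, firmware_stale.
Round 2: rule 4 [fan_spinning :- firmware_stale, update_required.]. Adds fan_spinning.
Round 3: rule 7 [power_on :- fan_spinning.]. Adds power_on.
Round 4: rule 1 [log_uploaded :- power_on.]. Adds log_uploaded.
Round 5: rule 5 [led_green :- update_required, log_uploaded.]. Adds led_green.
Derived: update_required (round 1), power_on (round 3), led_green (round 5). temp_high never appears in any round.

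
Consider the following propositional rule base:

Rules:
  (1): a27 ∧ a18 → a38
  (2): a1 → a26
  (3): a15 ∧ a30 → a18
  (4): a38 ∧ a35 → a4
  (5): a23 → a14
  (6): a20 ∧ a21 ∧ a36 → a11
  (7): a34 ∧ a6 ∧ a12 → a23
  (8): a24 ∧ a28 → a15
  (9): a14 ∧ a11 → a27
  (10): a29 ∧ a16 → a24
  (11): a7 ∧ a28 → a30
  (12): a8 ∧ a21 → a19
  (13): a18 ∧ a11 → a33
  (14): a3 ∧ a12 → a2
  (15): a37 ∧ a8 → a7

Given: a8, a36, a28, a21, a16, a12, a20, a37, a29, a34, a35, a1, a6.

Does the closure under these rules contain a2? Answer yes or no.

no

Round 1 — (2), (6), (7), (10), (12), (15), derive a26, a11, a23, a24, a19, a7.
Round 2 — (5), (8), (11), derive a14, a15, a30.
Round 3 — (3), (9), derive a18, a27.
Round 4 — (1), (13), derive a38, a33.
Round 5 — (4), derive a4.
Fixed point reached. a2 is concluded only by (14); (14) needs a3 (never derived).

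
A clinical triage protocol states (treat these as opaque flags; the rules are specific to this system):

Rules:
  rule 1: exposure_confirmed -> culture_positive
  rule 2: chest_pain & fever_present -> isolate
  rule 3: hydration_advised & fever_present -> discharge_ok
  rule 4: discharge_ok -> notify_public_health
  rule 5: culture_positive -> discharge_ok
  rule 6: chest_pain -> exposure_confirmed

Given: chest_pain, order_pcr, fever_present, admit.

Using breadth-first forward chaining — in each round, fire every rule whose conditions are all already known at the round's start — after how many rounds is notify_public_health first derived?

4

Round 1: rule 2 [chest_pain & fever_present -> isolate]; rule 6 [chest_pain -> exposure_confirmed]. New: isolate, exposure_confirmed.
Round 2: rule 1 [exposure_confirmed -> culture_positive]. New: culture_positive.
Round 3: rule 5 [culture_positive -> discharge_ok]. New: discharge_ok.
Round 4: rule 4 [discharge_ok -> notify_public_health]. New: notify_public_health.
notify_public_health first appears in round 4.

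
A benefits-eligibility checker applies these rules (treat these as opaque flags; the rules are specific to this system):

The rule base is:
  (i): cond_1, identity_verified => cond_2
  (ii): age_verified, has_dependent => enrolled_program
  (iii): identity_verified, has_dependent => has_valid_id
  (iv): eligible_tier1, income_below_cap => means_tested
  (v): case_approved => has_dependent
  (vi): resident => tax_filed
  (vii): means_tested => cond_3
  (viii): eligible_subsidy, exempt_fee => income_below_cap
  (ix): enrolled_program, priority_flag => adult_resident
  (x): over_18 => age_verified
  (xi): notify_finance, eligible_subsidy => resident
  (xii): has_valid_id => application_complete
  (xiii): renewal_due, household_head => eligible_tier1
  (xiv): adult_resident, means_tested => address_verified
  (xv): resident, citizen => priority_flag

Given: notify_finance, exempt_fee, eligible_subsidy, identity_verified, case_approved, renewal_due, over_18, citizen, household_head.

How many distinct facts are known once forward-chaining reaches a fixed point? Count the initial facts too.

23

Round 1 fires (v), (viii), (x), (xi), (xiii), giving has_dependent, income_below_cap, age_verified, resident, eligible_tier1.
Round 2 fires (ii), (iii), (iv), (vi), (xv), giving enrolled_program, has_valid_id, means_tested, tax_filed, priority_flag.
Round 3 fires (vii), (ix), (xii), giving cond_3, adult_resident, application_complete.
Round 4 fires (xiv), giving address_verified.
Closure: {address_verified, adult_resident, age_verified, application_complete, case_approved, citizen, cond_3, eligible_subsidy, eligible_tier1, enrolled_program, exempt_fee, has_dependent, has_valid_id, household_head, identity_verified, income_below_cap, means_tested, notify_finance, over_18, priority_flag, renewal_due, resident, tax_filed} — 23 facts.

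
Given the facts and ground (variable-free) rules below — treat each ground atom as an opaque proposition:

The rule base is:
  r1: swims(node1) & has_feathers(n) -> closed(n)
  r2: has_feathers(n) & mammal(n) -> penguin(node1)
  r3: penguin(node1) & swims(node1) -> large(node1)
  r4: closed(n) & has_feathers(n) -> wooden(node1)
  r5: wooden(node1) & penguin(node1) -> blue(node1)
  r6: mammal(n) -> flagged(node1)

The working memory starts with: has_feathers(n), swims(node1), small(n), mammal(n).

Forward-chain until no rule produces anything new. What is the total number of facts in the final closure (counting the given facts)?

10

Round 1: r1 [swims(node1) & has_feathers(n) -> closed(n)]; r2 [has_feathers(n) & mammal(n) -> penguin(node1)]; r6 [mammal(n) -> flagged(node1)]. New: closed(n), penguin(node1), flagged(node1).
Round 2: r3 [penguin(node1) & swims(node1) -> large(node1)]; r4 [closed(n) & has_feathers(n) -> wooden(node1)]. New: large(node1), wooden(node1).
Round 3: r5 [wooden(node1) & penguin(node1) -> blue(node1)]. New: blue(node1).
Closure: {blue(node1), closed(n), flagged(node1), has_feathers(n), large(node1), mammal(n), penguin(node1), small(n), swims(node1), wooden(node1)} — 10 facts.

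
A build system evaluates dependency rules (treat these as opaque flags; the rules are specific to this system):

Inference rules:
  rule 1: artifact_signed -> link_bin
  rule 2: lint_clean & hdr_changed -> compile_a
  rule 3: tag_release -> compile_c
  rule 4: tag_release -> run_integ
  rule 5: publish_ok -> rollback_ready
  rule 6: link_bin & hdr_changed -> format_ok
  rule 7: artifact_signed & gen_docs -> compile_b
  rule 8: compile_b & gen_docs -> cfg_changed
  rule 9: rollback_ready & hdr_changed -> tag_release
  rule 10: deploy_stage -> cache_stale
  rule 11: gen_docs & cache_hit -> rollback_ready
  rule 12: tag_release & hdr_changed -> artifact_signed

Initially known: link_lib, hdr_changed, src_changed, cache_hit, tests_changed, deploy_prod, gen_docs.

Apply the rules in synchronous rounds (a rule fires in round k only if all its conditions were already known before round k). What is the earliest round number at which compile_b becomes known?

[1] rule 11 [gen_docs & cache_hit -> rollback_ready]. ⇒ new: rollback_ready.
[2] rule 9 [rollback_ready & hdr_changed -> tag_release]. ⇒ new: tag_release.
[3] rule 3 [tag_release -> compile_c]; rule 4 [tag_release -> run_integ]; rule 12 [tag_release & hdr_changed -> artifact_signed]. ⇒ new: compile_c, run_integ, artifact_signed.
[4] rule 1 [artifact_signed -> link_bin]; rule 7 [artifact_signed & gen_docs -> compile_b]. ⇒ new: link_bin, compile_b.
compile_b first appears in round 4.

4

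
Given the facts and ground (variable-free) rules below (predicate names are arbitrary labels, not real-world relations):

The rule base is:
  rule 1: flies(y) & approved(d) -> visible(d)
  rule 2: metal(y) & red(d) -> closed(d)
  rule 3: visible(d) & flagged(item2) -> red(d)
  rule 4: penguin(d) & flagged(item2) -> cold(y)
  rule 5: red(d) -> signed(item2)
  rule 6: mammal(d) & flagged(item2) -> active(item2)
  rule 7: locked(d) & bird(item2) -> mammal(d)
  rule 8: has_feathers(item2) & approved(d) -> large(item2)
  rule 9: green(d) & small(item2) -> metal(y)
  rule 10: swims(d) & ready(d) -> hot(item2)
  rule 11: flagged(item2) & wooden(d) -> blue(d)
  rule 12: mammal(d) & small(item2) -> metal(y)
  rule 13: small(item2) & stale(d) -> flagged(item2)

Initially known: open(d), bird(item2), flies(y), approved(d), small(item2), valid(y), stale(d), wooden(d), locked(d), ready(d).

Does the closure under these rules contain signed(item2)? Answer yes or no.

yes

Round 1: rule 1 [flies(y) & approved(d) -> visible(d)]; rule 7 [locked(d) & bird(item2) -> mammal(d)]; rule 13 [small(item2) & stale(d) -> flagged(item2)]. New: visible(d), mammal(d), flagged(item2).
Round 2: rule 3 [visible(d) & flagged(item2) -> red(d)]; rule 6 [mammal(d) & flagged(item2) -> active(item2)]; rule 11 [flagged(item2) & wooden(d) -> blue(d)]; rule 12 [mammal(d) & small(item2) -> metal(y)]. New: red(d), active(item2), blue(d), metal(y).
Round 3: rule 2 [metal(y) & red(d) -> closed(d)]; rule 5 [red(d) -> signed(item2)]. New: closed(d), signed(item2).
signed(item2) appears in round 3, so it is derivable.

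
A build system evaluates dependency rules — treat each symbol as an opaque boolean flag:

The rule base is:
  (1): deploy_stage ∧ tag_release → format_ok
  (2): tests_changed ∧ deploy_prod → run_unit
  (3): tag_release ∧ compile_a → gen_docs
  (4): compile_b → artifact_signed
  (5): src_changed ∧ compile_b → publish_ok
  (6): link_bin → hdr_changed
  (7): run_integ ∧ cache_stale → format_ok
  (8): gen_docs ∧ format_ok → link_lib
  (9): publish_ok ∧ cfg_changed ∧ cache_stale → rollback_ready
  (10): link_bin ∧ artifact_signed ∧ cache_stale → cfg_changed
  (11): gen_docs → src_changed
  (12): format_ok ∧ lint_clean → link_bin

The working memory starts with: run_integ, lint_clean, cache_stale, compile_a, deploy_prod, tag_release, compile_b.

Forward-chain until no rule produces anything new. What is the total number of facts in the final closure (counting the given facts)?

[1] (3) [tag_release ∧ compile_a → gen_docs]; (4) [compile_b → artifact_signed]; (7) [run_integ ∧ cache_stale → format_ok]. ⇒ new: gen_docs, artifact_signed, format_ok.
[2] (8) [gen_docs ∧ format_ok → link_lib]; (11) [gen_docs → src_changed]; (12) [format_ok ∧ lint_clean → link_bin]. ⇒ new: link_lib, src_changed, link_bin.
[3] (5) [src_changed ∧ compile_b → publish_ok]; (6) [link_bin → hdr_changed]; (10) [link_bin ∧ artifact_signed ∧ cache_stale → cfg_changed]. ⇒ new: publish_ok, hdr_changed, cfg_changed.
[4] (9) [publish_ok ∧ cfg_changed ∧ cache_stale → rollback_ready]. ⇒ new: rollback_ready.
Closure: {artifact_signed, cache_stale, cfg_changed, compile_a, compile_b, deploy_prod, format_ok, gen_docs, hdr_changed, link_bin, link_lib, lint_clean, publish_ok, rollback_ready, run_integ, src_changed, tag_release} — 17 facts.

17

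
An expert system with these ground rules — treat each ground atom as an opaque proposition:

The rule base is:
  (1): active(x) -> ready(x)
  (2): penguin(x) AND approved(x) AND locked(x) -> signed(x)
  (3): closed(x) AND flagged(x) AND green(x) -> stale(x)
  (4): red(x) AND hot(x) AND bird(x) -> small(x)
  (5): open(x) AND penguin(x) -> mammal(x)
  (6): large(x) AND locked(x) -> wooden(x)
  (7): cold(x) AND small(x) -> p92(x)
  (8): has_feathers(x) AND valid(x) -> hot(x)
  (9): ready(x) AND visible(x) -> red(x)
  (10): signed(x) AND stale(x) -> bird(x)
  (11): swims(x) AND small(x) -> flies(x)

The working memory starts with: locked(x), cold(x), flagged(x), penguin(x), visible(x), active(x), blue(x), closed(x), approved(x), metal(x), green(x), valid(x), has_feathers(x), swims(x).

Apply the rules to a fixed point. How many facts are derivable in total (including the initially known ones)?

Round 1 fires (1), (2), (3), (8), giving ready(x), signed(x), stale(x), hot(x).
Round 2 fires (9), (10), giving red(x), bird(x).
Round 3 fires (4), giving small(x).
Round 4 fires (7), (11), giving p92(x), flies(x).
Closure: {active(x), approved(x), bird(x), blue(x), closed(x), cold(x), flagged(x), flies(x), green(x), has_feathers(x), hot(x), locked(x), metal(x), p92(x), penguin(x), ready(x), red(x), signed(x), small(x), stale(x), swims(x), valid(x), visible(x)} — 23 facts.

23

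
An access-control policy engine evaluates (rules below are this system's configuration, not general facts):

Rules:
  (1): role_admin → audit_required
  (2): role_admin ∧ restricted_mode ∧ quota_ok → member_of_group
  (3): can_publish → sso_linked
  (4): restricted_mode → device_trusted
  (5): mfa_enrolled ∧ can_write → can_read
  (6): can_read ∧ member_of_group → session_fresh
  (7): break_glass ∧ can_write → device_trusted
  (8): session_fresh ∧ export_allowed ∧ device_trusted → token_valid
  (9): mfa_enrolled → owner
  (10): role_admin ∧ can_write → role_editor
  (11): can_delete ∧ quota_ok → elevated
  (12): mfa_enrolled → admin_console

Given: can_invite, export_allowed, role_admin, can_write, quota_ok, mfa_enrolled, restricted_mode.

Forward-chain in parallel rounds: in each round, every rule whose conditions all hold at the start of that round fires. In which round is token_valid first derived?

3

Round 1 — (1), (2), (4), (5), (9), (10), (12), derive audit_required, member_of_group, device_trusted, can_read, owner, role_editor, admin_console.
Round 2 — (6), derive session_fresh.
Round 3 — (8), derive token_valid.
token_valid first appears in round 3.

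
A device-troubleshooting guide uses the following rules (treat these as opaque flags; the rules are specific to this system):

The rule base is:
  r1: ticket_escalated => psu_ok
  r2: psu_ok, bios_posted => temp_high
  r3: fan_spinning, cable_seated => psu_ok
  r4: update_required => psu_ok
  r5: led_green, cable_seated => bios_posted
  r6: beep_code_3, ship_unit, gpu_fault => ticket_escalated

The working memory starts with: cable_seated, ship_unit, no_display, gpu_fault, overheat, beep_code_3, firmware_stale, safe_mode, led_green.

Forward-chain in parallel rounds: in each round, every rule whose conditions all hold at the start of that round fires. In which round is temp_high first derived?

3

Round 1 — r5, r6, derive bios_posted, ticket_escalated.
Round 2 — r1, derive psu_ok.
Round 3 — r2, derive temp_high.
temp_high first appears in round 3.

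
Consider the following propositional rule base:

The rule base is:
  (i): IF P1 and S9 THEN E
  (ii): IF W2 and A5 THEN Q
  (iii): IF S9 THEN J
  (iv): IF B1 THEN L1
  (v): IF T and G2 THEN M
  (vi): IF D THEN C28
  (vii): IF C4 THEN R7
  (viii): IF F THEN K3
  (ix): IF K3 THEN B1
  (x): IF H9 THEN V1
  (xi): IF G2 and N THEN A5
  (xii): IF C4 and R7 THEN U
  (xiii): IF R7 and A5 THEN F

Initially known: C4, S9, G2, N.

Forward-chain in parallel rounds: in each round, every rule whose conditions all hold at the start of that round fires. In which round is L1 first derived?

5

[1] (iii) [IF S9 THEN J]; (vii) [IF C4 THEN R7]; (xi) [IF G2 and N THEN A5]. ⇒ new: J, R7, A5.
[2] (xii) [IF C4 and R7 THEN U]; (xiii) [IF R7 and A5 THEN F]. ⇒ new: U, F.
[3] (viii) [IF F THEN K3]. ⇒ new: K3.
[4] (ix) [IF K3 THEN B1]. ⇒ new: B1.
[5] (iv) [IF B1 THEN L1]. ⇒ new: L1.
L1 first appears in round 5.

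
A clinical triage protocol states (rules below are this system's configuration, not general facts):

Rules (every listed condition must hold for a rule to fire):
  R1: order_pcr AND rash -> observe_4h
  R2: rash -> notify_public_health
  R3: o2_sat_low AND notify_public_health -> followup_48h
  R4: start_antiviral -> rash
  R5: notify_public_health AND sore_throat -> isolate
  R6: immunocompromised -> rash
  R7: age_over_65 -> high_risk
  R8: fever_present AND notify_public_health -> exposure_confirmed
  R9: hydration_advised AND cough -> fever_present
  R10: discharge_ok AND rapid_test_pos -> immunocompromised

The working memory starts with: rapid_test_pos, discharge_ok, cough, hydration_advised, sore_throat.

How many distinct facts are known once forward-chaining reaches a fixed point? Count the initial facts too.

Round 1 — R9, R10, derive fever_present, immunocompromised.
Round 2 — R6, derive rash.
Round 3 — R2, derive notify_public_health.
Round 4 — R5, R8, derive isolate, exposure_confirmed.
Closure: {cough, discharge_ok, exposure_confirmed, fever_present, hydration_advised, immunocompromised, isolate, notify_public_health, rapid_test_pos, rash, sore_throat} — 11 facts.

11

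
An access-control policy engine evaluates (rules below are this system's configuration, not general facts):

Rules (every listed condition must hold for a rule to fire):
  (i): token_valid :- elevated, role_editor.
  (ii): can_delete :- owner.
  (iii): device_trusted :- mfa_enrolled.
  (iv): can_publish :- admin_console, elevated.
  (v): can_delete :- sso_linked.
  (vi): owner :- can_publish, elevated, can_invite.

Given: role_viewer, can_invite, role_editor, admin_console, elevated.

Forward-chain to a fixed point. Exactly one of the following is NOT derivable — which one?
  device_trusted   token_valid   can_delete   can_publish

Round 1: (i) [token_valid :- elevated, role_editor.]; (iv) [can_publish :- admin_console, elevated.]. New: token_valid, can_publish.
Round 2: (vi) [owner :- can_publish, elevated, can_invite.]. New: owner.
Round 3: (ii) [can_delete :- owner.]. New: can_delete.
Derived: can_delete (round 3), can_publish (round 1), token_valid (round 1). device_trusted never appears in any round.

device_trusted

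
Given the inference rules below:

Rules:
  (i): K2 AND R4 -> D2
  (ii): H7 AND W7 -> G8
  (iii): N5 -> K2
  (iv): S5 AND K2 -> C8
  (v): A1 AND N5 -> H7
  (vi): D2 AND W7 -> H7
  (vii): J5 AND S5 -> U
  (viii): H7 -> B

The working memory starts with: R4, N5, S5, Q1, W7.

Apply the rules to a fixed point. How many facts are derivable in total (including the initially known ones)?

11

[1] (iii) [N5 -> K2]. ⇒ new: K2.
[2] (i) [K2 AND R4 -> D2]; (iv) [S5 AND K2 -> C8]. ⇒ new: D2, C8.
[3] (vi) [D2 AND W7 -> H7]. ⇒ new: H7.
[4] (ii) [H7 AND W7 -> G8]; (viii) [H7 -> B]. ⇒ new: G8, B.
Closure: {B, C8, D2, G8, H7, K2, N5, Q1, R4, S5, W7} — 11 facts.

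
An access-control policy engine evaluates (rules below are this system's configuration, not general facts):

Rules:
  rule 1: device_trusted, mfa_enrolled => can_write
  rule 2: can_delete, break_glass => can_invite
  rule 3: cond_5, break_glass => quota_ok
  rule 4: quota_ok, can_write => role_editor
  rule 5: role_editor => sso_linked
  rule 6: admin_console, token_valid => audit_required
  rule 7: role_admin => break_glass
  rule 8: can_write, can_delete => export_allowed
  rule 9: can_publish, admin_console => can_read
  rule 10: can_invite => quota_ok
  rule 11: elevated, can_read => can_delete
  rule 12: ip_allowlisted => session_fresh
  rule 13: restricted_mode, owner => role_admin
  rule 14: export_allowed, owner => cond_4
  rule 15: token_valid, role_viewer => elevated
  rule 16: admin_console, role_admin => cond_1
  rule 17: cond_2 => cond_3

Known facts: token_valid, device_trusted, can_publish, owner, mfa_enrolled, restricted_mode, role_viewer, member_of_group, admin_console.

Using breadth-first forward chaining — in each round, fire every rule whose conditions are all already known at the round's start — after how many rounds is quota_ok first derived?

Round 1: rule 1 [device_trusted, mfa_enrolled => can_write]; rule 6 [admin_console, token_valid => audit_required]; rule 9 [can_publish, admin_console => can_read]; rule 13 [restricted_mode, owner => role_admin]; rule 15 [token_valid, role_viewer => elevated]. New: can_write, audit_required, can_read, role_admin, elevated.
Round 2: rule 7 [role_admin => break_glass]; rule 11 [elevated, can_read => can_delete]; rule 16 [admin_console, role_admin => cond_1]. New: break_glass, can_delete, cond_1.
Round 3: rule 2 [can_delete, break_glass => can_invite]; rule 8 [can_write, can_delete => export_allowed]. New: can_invite, export_allowed.
Round 4: rule 10 [can_invite => quota_ok]; rule 14 [export_allowed, owner => cond_4]. New: quota_ok, cond_4.
quota_ok first appears in round 4.

4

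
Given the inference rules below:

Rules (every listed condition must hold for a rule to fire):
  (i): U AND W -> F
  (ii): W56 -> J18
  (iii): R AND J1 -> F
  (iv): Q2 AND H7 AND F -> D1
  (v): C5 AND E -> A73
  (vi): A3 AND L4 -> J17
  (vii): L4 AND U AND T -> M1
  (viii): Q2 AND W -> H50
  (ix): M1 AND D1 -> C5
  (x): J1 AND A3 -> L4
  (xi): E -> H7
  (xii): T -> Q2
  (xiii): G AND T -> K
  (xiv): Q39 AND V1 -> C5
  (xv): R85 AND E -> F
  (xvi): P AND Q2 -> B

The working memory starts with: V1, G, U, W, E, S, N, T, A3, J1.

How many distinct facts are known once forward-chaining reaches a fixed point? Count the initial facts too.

Round 1: (i) [U AND W -> F]; (x) [J1 AND A3 -> L4]; (xi) [E -> H7]; (xii) [T -> Q2]; (xiii) [G AND T -> K]. New: F, L4, H7, Q2, K.
Round 2: (iv) [Q2 AND H7 AND F -> D1]; (vi) [A3 AND L4 -> J17]; (vii) [L4 AND U AND T -> M1]; (viii) [Q2 AND W -> H50]. New: D1, J17, M1, H50.
Round 3: (ix) [M1 AND D1 -> C5]. New: C5.
Round 4: (v) [C5 AND E -> A73]. New: A73.
Closure: {A3, A73, C5, D1, E, F, G, H50, H7, J1, J17, K, L4, M1, N, Q2, S, T, U, V1, W} — 21 facts.

21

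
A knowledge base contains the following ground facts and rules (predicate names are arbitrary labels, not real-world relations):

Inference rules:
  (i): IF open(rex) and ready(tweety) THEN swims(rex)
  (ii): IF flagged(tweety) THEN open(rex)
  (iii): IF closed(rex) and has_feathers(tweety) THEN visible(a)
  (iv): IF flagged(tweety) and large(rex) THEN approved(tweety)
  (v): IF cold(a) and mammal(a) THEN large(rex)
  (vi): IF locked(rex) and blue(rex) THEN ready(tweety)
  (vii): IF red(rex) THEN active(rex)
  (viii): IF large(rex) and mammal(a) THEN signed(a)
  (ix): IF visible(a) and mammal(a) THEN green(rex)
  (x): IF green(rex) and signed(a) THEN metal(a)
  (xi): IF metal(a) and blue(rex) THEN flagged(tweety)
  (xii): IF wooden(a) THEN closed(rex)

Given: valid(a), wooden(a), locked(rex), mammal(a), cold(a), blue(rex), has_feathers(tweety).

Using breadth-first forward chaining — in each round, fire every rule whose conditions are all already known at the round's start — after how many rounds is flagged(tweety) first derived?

Round 1: (v) [IF cold(a) and mammal(a) THEN large(rex)]; (vi) [IF locked(rex) and blue(rex) THEN ready(tweety)]; (xii) [IF wooden(a) THEN closed(rex)]. New: large(rex), ready(tweety), closed(rex).
Round 2: (iii) [IF closed(rex) and has_feathers(tweety) THEN visible(a)]; (viii) [IF large(rex) and mammal(a) THEN signed(a)]. New: visible(a), signed(a).
Round 3: (ix) [IF visible(a) and mammal(a) THEN green(rex)]. New: green(rex).
Round 4: (x) [IF green(rex) and signed(a) THEN metal(a)]. New: metal(a).
Round 5: (xi) [IF metal(a) and blue(rex) THEN flagged(tweety)]. New: flagged(tweety).
flagged(tweety) first appears in round 5.

5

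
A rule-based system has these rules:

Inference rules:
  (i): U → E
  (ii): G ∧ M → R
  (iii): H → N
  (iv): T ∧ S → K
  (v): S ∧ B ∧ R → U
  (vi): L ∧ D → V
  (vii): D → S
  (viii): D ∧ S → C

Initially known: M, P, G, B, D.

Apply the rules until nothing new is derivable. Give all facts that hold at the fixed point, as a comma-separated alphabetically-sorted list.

Round 1 — (ii), (vii), derive R, S.
Round 2 — (v), (viii), derive U, C.
Round 3 — (i), derive E.

B, C, D, E, G, M, P, R, S, U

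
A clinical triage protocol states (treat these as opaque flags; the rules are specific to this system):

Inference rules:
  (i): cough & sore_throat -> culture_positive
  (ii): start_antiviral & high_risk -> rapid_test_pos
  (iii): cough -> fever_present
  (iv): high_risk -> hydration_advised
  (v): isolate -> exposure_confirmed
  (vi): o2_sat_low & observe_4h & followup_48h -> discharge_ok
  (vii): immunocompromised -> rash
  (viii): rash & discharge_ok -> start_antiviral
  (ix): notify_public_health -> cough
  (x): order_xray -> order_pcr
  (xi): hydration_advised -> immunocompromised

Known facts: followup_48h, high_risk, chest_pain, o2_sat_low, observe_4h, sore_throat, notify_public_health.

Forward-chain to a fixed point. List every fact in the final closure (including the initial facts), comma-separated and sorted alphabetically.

Round 1 — (iv), (vi), (ix), derive hydration_advised, discharge_ok, cough.
Round 2 — (i), (iii), (xi), derive culture_positive, fever_present, immunocompromised.
Round 3 — (vii), derive rash.
Round 4 — (viii), derive start_antiviral.
Round 5 — (ii), derive rapid_test_pos.

chest_pain, cough, culture_positive, discharge_ok, fever_present, followup_48h, high_risk, hydration_advised, immunocompromised, notify_public_health, o2_sat_low, observe_4h, rapid_test_pos, rash, sore_throat, start_antiviral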